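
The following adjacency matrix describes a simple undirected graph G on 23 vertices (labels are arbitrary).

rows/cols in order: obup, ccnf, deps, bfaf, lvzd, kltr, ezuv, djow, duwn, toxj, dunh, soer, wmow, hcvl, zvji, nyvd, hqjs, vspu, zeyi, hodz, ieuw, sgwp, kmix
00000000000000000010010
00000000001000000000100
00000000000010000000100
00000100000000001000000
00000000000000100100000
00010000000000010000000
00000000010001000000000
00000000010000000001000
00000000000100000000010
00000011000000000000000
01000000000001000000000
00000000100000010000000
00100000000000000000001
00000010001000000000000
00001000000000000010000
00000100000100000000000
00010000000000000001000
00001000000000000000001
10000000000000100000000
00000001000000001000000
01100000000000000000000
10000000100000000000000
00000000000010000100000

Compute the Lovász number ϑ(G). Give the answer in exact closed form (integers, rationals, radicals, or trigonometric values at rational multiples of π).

N(zeyi) = {obup, zvji}, |N(zeyi)| = 2.
Vertex nyvd has 2 neighbors: kltr, soer.
Vertex ezuv has 2 neighbors: toxj, hcvl.
Vertex duwn has 2 neighbors: soer, sgwp.
Regular of degree 2 on 23 vertices: connected 2-regular on 23 ⇒ C_{23}.
spec(A) ≈ [2.0, 1.9258, 1.7088, 1.3651, 0.9201, 0.4069, -0.1365, -0.6698, -1.1534, -1.5514, -1.8344, -1.9814] (distinct, 4 d.p.).
−23·(-2*cos(pi/23)) / ((2)−(-2*cos(pi/23))) = 23*cos(pi/23)/(cos(pi/23) + 1) = ϑ(G).
= 11.44619… (decimal).
Check 11 ≤ 23*cos(pi/23)/(cos(pi/23) + 1) ≤ 12: both strict.

23*cos(pi/23)/(cos(pi/23) + 1)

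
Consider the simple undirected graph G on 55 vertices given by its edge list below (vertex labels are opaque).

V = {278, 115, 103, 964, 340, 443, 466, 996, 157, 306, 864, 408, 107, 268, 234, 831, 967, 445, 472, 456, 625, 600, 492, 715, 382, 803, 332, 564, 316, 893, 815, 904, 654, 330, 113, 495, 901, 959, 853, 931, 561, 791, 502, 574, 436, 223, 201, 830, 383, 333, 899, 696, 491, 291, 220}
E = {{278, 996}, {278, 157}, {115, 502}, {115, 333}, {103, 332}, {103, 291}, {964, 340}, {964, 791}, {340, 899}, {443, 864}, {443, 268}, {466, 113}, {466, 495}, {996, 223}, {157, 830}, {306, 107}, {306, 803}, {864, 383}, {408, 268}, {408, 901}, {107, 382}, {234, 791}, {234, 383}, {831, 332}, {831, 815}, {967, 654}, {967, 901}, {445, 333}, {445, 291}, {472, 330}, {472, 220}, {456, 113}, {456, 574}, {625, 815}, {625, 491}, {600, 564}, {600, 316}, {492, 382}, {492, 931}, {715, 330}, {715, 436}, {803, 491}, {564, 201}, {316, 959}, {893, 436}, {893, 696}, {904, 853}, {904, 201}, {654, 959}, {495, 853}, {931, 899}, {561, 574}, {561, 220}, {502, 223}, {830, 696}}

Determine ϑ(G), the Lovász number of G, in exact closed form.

deg(791) = 2; N(791) = {964, 234}.
deg(830) = 2; N(830) = {157, 696}.
Vertex 904 has 2 neighbors: 853, 201.
N(115) = {502, 333}, |N(115)| = 2.
deg(v) = 2 for all v (|V|=55); this is C_{55}, the 55-cycle.
Distinct eigenvalues (to 5 d.p.): [2.0, 1.98696, 1.94802, 1.88369, 1.7948, 1.68251, 1.54828, 1.39388, 1.2213, 1.03279, 0.83083, 0.61803, 0.39718, 0.17115, -0.05711, -0.28463, -0.50844, -0.72562, -0.93333, -1.12889, -1.30972, -1.47348, -1.61803, -1.74149, -1.84225, -1.91899, -1.97071, -1.99674].
λ_max=2, λ_min=-2*cos(pi/55); ϑ = −55·λ_min/(λ_max−λ_min) = 55*cos(pi/55)/(cos(pi/55) + 1).
= 27.47756… (decimal).
Lovász sandwich 27 ≤ 55*cos(pi/55)/(cos(pi/55) + 1) ≤ 28: both strict.

55*cos(pi/55)/(cos(pi/55) + 1)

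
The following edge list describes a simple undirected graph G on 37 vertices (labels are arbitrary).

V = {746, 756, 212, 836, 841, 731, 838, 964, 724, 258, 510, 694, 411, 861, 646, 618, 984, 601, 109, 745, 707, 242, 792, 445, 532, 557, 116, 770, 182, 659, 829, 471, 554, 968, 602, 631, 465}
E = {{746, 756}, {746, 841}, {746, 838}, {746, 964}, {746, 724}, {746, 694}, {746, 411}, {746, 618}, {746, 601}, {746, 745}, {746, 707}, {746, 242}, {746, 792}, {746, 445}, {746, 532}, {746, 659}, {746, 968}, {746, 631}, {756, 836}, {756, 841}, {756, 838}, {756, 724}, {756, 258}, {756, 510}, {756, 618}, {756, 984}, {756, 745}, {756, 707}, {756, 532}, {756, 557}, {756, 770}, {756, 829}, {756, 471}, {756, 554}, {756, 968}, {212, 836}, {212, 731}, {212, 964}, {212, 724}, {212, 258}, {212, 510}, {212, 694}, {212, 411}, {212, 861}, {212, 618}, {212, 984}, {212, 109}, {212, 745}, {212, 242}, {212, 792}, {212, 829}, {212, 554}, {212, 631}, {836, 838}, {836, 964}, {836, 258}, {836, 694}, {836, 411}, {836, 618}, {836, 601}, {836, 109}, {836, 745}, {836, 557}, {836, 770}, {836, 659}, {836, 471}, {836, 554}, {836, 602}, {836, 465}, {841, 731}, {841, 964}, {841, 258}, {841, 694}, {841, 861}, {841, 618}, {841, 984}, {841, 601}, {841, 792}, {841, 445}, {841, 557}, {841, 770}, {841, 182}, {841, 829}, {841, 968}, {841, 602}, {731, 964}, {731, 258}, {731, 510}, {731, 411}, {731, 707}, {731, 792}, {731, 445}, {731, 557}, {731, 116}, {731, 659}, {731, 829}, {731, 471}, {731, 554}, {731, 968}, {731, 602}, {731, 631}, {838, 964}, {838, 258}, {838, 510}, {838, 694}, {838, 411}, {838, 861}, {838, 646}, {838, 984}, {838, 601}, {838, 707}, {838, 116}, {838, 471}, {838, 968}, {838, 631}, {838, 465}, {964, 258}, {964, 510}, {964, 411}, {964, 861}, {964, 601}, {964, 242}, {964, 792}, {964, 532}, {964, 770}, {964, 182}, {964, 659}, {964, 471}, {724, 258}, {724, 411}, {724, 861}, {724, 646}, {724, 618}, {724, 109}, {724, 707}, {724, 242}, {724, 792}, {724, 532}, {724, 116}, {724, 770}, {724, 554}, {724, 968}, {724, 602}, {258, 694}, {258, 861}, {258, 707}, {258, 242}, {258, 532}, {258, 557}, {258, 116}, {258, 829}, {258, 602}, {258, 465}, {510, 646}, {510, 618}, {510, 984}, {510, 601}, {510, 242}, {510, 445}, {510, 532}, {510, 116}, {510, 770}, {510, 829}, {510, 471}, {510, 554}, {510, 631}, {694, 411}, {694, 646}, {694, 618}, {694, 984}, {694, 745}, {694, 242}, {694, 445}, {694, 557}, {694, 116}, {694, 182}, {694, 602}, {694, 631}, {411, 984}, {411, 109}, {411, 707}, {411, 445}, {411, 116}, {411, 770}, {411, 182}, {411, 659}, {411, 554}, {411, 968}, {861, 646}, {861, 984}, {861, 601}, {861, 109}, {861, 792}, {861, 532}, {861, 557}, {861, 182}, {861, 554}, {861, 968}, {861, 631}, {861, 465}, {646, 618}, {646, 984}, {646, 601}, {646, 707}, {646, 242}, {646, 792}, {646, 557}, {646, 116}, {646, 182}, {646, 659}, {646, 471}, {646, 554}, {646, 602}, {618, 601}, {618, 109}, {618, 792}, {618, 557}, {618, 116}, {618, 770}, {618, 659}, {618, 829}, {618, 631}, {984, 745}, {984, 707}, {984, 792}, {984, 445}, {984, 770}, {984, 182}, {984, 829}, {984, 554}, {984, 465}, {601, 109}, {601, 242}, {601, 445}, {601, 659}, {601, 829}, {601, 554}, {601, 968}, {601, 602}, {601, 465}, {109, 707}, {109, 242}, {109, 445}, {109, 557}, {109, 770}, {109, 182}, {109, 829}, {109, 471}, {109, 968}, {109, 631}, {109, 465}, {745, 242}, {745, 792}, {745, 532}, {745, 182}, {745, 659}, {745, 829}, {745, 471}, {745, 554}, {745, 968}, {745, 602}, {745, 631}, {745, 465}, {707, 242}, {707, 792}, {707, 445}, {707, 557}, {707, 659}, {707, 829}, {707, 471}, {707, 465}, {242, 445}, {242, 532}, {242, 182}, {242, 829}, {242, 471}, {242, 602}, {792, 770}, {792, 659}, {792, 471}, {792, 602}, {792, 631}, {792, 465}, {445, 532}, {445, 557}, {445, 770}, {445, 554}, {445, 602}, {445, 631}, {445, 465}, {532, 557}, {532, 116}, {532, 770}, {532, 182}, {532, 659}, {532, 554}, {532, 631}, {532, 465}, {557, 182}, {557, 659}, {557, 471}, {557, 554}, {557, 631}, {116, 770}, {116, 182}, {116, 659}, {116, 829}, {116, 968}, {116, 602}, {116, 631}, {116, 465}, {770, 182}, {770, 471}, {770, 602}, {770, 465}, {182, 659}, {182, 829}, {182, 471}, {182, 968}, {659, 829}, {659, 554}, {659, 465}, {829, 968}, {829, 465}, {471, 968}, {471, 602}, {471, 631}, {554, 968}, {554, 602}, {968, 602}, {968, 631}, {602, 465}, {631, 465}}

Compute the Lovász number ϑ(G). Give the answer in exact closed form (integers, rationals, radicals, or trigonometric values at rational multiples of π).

sqrt(37)

deg(212) = 18; N(212) = {836, 731, 964, 724, 258, 510, 694, 411, 861, 618, 984, 109, 745, 242, 792, 829, 554, 631}.
N(836) = {756, 212, 838, 964, 258, 694, 411, 618, 601, 109, 745, 557, 770, 659, 471, 554, 602, 465}, |N(836)| = 18.
deg(964) = 18; N(964) = {746, 212, 836, 841, 731, 838, 258, 510, 411, 861, 601, 242, 792, 532, 770, 182, 659, 471}.
deg(746) = 18; N(746) = {756, 841, 838, 964, 724, 694, 411, 618, 601, 745, 707, 242, 792, 445, 532, 659, 968, 631}.
G on 37 vertices is 18-regular; SR(37,18,8,9) — a Paley graph.
The 3 distinct eigenvalues: [18.0, 2.54138, -3.54138].
λ_max=18, λ_min=-sqrt(37)/2 - 1/2; ϑ = −37·λ_min/(λ_max−λ_min) = sqrt(37).
= 6.0827625… (decimal).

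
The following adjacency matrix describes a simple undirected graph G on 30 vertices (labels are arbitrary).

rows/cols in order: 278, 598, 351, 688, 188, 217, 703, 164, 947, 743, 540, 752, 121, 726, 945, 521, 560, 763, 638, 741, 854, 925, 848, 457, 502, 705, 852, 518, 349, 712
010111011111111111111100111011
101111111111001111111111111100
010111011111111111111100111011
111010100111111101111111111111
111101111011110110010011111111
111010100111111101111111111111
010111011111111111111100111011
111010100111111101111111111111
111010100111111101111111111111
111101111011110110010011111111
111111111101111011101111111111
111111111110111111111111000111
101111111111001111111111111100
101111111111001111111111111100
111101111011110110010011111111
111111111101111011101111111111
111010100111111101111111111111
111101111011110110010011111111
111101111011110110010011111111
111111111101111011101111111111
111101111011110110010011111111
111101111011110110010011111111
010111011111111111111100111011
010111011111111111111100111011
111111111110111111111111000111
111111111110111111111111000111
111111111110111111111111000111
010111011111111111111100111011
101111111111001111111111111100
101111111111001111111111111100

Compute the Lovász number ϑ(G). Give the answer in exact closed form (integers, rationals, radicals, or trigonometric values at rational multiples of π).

N(763) = {278, 598, 351, 688, 217, 703, 164, 947, 540, 752, 121, 726, 521, 560, 741, 848, 457, 502, 705, 852, 518, 349, 712}, |N(763)| = 23.
Vertex 852 has 26 neighbors: 278, 598, 351, 688, 188, 217, 703, 164, 947, 743, 540, 121, 726, 945, 521, 560, 763, 638, 741, 854, 925, 848, 457, 518, 349, 712.
N(278) = {598, 688, 188, 217, 164, 947, 743, 540, 752, 121, 726, 945, 521, 560, 763, 638, 741, 854, 925, 502, 705, 852, 349, 712}, |N(278)| = 24.
N(741) = {278, 598, 351, 688, 188, 217, 703, 164, 947, 743, 752, 121, 726, 945, 560, 763, 638, 854, 925, 848, 457, 502, 705, 852, 518, 349, 712}, |N(741)| = 27.
K_{7,6,5,5,4,3} (perfect); ϑ(G) = α(G) = max{7,6,5,5,4,3} = 7.
= 7.000000000… (decimal).
Sandwich: α(G)=7 ≤ ϑ(G)=7 ≤ χ(Ḡ)=7 (collapsed).

7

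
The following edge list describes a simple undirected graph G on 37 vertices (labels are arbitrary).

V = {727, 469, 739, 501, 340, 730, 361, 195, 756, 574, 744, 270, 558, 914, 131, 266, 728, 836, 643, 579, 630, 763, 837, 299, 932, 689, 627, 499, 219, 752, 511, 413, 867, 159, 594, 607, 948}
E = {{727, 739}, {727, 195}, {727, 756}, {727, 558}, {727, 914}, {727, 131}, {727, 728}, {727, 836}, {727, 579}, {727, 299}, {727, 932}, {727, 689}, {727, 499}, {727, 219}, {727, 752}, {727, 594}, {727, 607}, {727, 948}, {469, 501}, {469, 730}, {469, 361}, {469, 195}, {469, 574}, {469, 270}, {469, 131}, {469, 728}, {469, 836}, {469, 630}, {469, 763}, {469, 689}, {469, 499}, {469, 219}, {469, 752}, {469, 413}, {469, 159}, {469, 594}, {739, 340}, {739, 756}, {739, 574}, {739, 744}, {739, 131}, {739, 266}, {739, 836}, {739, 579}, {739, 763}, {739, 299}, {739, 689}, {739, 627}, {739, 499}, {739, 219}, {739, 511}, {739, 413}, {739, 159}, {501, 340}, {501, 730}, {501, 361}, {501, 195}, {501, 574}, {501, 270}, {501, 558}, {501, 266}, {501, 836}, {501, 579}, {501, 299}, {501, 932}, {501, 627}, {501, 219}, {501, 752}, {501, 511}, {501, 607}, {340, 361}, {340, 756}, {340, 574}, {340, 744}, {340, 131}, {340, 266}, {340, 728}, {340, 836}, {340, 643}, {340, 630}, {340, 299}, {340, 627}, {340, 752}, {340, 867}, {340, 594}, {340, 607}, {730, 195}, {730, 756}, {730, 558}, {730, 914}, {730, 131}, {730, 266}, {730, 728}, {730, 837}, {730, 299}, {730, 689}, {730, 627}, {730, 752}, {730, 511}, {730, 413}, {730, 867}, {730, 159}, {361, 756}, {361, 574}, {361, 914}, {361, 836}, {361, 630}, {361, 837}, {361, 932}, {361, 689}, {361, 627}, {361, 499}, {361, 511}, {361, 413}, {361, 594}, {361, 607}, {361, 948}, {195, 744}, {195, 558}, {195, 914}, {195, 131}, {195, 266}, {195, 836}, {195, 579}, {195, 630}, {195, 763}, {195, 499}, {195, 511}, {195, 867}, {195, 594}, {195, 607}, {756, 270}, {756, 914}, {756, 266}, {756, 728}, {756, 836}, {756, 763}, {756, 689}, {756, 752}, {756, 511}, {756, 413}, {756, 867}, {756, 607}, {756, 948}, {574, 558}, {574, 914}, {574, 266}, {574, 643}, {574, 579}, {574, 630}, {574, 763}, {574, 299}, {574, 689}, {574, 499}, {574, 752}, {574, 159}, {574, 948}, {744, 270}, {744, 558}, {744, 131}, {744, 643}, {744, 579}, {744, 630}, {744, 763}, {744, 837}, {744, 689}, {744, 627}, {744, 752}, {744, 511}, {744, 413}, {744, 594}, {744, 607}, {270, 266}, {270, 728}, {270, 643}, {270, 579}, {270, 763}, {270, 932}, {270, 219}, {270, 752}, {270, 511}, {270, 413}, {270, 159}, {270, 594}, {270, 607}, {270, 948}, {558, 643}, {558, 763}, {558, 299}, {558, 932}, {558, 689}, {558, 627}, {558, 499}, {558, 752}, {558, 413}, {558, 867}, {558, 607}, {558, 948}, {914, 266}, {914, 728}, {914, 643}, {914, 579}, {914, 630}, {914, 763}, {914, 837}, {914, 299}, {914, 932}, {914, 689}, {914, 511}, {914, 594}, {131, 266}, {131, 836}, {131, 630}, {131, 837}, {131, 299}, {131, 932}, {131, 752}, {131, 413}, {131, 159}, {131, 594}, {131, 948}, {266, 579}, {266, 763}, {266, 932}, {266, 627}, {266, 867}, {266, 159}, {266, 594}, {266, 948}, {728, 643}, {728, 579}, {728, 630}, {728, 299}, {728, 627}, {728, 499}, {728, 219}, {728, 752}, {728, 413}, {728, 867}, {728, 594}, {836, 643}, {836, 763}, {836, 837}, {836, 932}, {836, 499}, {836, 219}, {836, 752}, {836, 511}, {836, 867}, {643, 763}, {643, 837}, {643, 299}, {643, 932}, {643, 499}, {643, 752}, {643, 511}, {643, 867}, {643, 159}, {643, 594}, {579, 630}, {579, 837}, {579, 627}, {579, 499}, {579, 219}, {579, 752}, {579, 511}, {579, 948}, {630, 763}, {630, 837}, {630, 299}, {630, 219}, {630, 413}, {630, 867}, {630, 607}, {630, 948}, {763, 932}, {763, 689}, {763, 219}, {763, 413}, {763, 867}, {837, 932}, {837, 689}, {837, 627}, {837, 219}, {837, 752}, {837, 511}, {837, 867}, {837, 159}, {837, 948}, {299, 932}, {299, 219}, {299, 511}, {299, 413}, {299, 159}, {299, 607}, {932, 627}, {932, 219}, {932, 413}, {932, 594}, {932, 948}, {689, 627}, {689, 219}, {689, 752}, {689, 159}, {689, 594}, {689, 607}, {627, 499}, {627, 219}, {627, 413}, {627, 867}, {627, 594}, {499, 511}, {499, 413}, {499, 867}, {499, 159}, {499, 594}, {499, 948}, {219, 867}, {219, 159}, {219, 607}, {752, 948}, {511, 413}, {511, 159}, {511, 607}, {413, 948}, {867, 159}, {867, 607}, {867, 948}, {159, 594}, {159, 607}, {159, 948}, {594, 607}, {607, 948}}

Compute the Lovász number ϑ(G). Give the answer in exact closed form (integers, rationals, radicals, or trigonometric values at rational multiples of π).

sqrt(37)

N(689) = {727, 469, 739, 730, 361, 756, 574, 744, 558, 914, 763, 837, 627, 219, 752, 159, 594, 607}, |N(689)| = 18.
deg(643) = 18; N(643) = {340, 574, 744, 270, 558, 914, 728, 836, 763, 837, 299, 932, 499, 752, 511, 867, 159, 594}.
deg(579) = 18; N(579) = {727, 739, 501, 195, 574, 744, 270, 914, 266, 728, 630, 837, 627, 499, 219, 752, 511, 948}.
N(131) = {727, 469, 739, 340, 730, 195, 744, 266, 836, 630, 837, 299, 932, 752, 413, 159, 594, 948}, |N(131)| = 18.
18-regular, N=37; Paley(37): SR with (k,λ,μ)=(18,8,9).
spec(A) ≈ [18.0, 2.54138, -3.54138] (distinct, 5 d.p.).
λ_max=18, λ_min=-sqrt(37)/2 - 1/2; ϑ = −37·λ_min/(λ_max−λ_min) = sqrt(37).
= 6.08276253… (decimal).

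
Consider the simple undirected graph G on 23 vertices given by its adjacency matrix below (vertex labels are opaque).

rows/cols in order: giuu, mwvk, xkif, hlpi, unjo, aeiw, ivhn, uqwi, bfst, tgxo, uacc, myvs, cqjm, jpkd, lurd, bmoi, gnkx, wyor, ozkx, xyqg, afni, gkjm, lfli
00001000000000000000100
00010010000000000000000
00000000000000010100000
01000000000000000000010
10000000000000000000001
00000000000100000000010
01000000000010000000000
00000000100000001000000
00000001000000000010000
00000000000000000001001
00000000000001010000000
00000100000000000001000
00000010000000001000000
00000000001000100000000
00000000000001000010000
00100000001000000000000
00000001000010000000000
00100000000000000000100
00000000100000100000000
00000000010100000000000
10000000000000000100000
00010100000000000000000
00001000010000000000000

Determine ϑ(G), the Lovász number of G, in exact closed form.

23*cos(pi/23)/(cos(pi/23) + 1)

deg(gnkx) = 2; N(gnkx) = {uqwi, cqjm}.
deg(ozkx) = 2; N(ozkx) = {bfst, lurd}.
Vertex unjo has 2 neighbors: giuu, lfli.
Vertex afni has 2 neighbors: giuu, wyor.
23-vertex 2-regular graph: a single 23-cycle (edge-transitive).
Distinct eigenvalues (to 3 d.p.): [2.0, 1.926, 1.709, 1.365, 0.92, 0.407, -0.136, -0.67, -1.153, -1.551, -1.834, -1.981].
−23·(-2*cos(pi/23)) / ((2)−(-2*cos(pi/23))) = 23*cos(pi/23)/(cos(pi/23) + 1) = ϑ(G).
≈ 11.4462 (to 4 d.p.).
α=11, χ(Ḡ)=12; ϑ=23*cos(pi/23)/(cos(pi/23) + 1) lies between (both strict).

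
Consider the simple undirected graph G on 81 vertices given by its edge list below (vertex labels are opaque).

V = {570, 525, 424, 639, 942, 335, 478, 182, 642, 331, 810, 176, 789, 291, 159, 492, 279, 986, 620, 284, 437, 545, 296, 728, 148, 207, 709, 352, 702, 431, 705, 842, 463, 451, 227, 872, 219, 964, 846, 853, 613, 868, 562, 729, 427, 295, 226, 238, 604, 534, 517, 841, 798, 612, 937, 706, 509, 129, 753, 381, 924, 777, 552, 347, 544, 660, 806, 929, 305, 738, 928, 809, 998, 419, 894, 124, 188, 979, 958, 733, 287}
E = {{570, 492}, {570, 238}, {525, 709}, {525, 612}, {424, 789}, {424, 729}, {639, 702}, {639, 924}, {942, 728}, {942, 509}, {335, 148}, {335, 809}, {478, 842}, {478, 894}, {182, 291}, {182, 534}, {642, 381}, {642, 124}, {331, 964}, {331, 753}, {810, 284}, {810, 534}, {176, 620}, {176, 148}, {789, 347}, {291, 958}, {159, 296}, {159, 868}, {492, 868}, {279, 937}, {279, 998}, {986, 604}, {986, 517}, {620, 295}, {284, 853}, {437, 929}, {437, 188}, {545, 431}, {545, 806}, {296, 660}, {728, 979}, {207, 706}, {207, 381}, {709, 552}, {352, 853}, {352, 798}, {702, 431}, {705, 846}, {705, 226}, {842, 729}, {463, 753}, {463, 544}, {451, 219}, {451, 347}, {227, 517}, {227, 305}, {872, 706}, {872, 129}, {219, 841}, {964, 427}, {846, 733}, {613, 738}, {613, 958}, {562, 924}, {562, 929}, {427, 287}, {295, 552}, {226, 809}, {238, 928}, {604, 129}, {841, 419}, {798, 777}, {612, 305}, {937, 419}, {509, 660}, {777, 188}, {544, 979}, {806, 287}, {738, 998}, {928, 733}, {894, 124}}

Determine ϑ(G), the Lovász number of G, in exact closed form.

81*cos(pi/81)/(cos(pi/81) + 1)

Vertex 331 has 2 neighbors: 964, 753.
N(753) = {331, 463}, |N(753)| = 2.
N(942) = {728, 509}, |N(942)| = 2.
deg(431) = 2; N(431) = {545, 702}.
81-vertex 2-regular graph: this is C_{81}, the 81-cycle.
Distinct eigenvalues (to 4 d.p.): [2.0, 1.994, 1.976, 1.9461, 1.9045, 1.8514, 1.7873, 1.7123, 1.6271, 1.5321, 1.4279, 1.315, 1.1943, 1.0664, 0.9321, 0.7922, 0.6475, 0.4989, 0.3473, 0.1936, 0.0388, -0.1163, -0.2707, -0.4234, -0.5736, -0.7204, -0.8628, -1.0, -1.1312, -1.2556, -1.3725, -1.4811, -1.5808, -1.671, -1.7511, -1.8207, -1.8794, -1.9267, -1.9625, -1.9865, -1.9985].
Lovász: ϑ = −81(-2*cos(pi/81))/(2+-(-1)*2*cos(pi/81)) = 81*cos(pi/81)/(cos(pi/81) + 1).
= 40.4847653… (decimal).
Check 40 ≤ 81*cos(pi/81)/(cos(pi/81) + 1) ≤ 41: both strict.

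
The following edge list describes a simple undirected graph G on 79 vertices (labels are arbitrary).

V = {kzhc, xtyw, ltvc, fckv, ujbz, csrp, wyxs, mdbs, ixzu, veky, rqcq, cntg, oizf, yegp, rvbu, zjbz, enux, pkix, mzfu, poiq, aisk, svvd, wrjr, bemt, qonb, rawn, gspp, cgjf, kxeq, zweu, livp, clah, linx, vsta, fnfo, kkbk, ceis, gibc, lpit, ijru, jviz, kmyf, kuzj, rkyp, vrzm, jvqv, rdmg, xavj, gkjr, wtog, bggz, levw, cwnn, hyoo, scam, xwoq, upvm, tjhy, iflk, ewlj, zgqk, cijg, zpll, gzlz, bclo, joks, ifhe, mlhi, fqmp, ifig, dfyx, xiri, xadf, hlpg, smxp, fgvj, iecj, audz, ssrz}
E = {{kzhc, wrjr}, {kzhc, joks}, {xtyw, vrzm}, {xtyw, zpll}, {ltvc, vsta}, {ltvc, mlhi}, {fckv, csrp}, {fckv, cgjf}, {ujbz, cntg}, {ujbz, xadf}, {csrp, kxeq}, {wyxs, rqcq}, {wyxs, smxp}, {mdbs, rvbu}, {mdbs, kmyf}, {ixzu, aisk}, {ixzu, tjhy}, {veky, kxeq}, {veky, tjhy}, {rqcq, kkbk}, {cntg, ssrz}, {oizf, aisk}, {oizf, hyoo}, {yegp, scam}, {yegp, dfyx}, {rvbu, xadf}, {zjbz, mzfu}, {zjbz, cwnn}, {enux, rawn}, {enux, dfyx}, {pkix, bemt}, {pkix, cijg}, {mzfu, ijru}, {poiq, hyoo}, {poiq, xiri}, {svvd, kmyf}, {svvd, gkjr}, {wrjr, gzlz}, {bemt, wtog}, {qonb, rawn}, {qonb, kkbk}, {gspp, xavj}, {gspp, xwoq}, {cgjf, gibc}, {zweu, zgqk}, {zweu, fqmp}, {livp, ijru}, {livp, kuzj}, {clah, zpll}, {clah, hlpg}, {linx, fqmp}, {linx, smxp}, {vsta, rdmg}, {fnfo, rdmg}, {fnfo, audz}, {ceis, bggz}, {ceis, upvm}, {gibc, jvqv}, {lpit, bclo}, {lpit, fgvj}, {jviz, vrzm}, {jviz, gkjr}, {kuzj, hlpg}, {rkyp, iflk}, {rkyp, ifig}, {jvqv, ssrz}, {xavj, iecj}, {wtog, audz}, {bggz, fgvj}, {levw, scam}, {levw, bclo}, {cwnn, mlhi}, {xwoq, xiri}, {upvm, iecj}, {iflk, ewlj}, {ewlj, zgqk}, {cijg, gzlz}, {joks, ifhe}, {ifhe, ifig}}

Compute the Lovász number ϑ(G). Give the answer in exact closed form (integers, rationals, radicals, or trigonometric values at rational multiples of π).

Vertex bclo has 2 neighbors: lpit, levw.
deg(clah) = 2; N(clah) = {zpll, hlpg}.
deg(rkyp) = 2; N(rkyp) = {iflk, ifig}.
N(upvm) = {ceis, iecj}, |N(upvm)| = 2.
Every vertex has degree 2 (N=79); connected 2-regular on 79 ⇒ C_{79}.
A has 40 distinct eigenvalues ≈ [2.0, 1.994, 1.975, 1.943, 1.9, 1.844, 1.777, 1.698, 1.609, 1.509, 1.4, 1.282, 1.156, 1.023, 0.883, 0.738, 0.588, 0.434, 0.277, 0.119, -0.04, -0.199, -0.356, -0.511, -0.663, -0.811, -0.954, -1.09, -1.22, -1.342, -1.456, -1.56, -1.655, -1.739, -1.812, -1.873, -1.923, -1.961, -1.986, -1.998].
−79·(-2*cos(pi/79)) / ((2)−(-2*cos(pi/79))) = 79*cos(pi/79)/(cos(pi/79) + 1) = ϑ(G).
Numerically 39.4844.
Sandwich: α(G)=39 ≤ ϑ(G)=79*cos(pi/79)/(cos(pi/79) + 1) ≤ χ(Ḡ)=40 (both strict).

79*cos(pi/79)/(cos(pi/79) + 1)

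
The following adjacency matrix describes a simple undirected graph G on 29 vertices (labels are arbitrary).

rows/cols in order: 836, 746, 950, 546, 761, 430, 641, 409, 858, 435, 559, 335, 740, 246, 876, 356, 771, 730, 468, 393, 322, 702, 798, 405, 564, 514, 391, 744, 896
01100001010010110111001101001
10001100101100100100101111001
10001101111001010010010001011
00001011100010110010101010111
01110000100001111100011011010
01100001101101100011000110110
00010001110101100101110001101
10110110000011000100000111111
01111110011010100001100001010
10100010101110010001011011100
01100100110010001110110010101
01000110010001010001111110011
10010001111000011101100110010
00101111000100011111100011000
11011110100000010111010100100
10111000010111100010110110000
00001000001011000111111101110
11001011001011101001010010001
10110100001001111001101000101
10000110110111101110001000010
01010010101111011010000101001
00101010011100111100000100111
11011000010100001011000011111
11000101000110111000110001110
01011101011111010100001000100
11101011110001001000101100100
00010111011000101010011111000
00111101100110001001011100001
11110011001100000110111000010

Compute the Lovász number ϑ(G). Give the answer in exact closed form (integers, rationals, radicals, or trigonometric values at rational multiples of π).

Vertex 771 has 14 neighbors: 761, 559, 740, 246, 730, 468, 393, 322, 702, 798, 405, 514, 391, 744.
N(761) = {746, 950, 546, 858, 246, 876, 356, 771, 730, 702, 798, 564, 514, 744}, |N(761)| = 14.
Vertex 876 has 14 neighbors: 836, 746, 546, 761, 430, 641, 858, 356, 730, 468, 393, 702, 405, 391.
deg(559) = 14; N(559) = {746, 950, 430, 858, 435, 740, 771, 730, 468, 322, 702, 564, 391, 896}.
Regular of degree 14 on 29 vertices: strongly regular (29,14,6,7).
spec(A) ≈ [14.0, 2.19258, -3.19258] (distinct, 5 d.p.).
Lovász: ϑ = −29(-sqrt(29)/2 - 1/2)/(14+-(-sqrt(29)/2 - 1/2)) = sqrt(29).
= 5.385165… (decimal).

sqrt(29)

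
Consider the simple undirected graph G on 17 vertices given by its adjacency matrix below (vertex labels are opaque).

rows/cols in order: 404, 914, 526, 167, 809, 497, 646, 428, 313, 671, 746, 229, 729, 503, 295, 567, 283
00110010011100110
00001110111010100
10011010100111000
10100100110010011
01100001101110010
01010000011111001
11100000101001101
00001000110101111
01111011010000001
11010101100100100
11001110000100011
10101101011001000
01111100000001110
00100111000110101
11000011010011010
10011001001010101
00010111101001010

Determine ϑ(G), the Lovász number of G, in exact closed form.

deg(428) = 8; N(428) = {809, 313, 671, 229, 503, 295, 567, 283}.
Vertex 746 has 8 neighbors: 404, 914, 809, 497, 646, 229, 567, 283.
Vertex 295 has 8 neighbors: 404, 914, 646, 428, 671, 729, 503, 567.
Vertex 497 has 8 neighbors: 914, 167, 671, 746, 229, 729, 503, 283.
17-vertex 8-regular graph: Paley(17): SR with (k,λ,μ)=(8,3,4).
spec(A) ≈ [8.0, 1.561553, -2.561553] (distinct, 6 d.p.).
Lovász: ϑ = −17(-sqrt(17)/2 - 1/2)/(8+-(-sqrt(17)/2 - 1/2)) = sqrt(17).
= 4.12311… (decimal).

sqrt(17)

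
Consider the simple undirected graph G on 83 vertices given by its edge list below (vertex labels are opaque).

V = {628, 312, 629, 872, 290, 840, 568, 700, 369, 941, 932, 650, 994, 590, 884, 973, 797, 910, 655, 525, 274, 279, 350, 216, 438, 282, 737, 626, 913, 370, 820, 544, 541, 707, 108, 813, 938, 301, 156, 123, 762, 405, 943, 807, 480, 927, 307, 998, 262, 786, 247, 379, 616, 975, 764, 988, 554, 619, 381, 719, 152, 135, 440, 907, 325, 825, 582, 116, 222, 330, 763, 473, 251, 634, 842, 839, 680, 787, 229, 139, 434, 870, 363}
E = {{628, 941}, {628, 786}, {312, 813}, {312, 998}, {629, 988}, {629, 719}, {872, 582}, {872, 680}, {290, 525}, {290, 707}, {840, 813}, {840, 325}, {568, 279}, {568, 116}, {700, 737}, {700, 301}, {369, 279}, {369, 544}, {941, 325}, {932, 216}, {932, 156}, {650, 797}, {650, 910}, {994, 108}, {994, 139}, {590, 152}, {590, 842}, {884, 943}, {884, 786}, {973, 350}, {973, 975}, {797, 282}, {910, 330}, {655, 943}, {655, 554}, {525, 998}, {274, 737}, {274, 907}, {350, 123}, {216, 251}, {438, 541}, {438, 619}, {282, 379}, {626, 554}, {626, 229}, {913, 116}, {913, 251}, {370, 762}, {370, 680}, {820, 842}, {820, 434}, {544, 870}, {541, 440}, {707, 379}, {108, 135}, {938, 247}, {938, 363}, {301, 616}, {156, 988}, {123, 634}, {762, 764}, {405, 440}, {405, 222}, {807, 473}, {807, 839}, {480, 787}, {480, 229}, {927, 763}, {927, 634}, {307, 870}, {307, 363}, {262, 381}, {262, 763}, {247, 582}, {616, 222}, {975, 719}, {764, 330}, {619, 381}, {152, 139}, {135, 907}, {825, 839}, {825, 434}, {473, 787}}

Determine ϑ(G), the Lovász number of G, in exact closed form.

83*cos(pi/83)/(cos(pi/83) + 1)

N(634) = {123, 927}, |N(634)| = 2.
N(251) = {216, 913}, |N(251)| = 2.
Vertex 998 has 2 neighbors: 312, 525.
deg(616) = 2; N(616) = {301, 222}.
Regular of degree 2 on 83 vertices: the odd cycle C_{83}.
The 42 distinct eigenvalues: [2.0, 1.994272, 1.977121, 1.948645, 1.909008, 1.858436, 1.797219, 1.725708, 1.644312, 1.553498, 1.453785, 1.345745, 1.229997, 1.107203, 0.978068, 0.84333, 0.703762, 0.560163, 0.413355, 0.264179, 0.113491, -0.037848, -0.18897, -0.33901, -0.487108, -0.632415, -0.774101, -0.911352, -1.043383, -1.169438, -1.288794, -1.400768, -1.504719, -1.600051, -1.686218, -1.762726, -1.829138, -1.885072, -1.930209, -1.96429, -1.98712, -1.998568].
Lovász (edge-transitive): ϑ = −83·(-2*cos(pi/83))/((2)−(-2*cos(pi/83))) = 83*cos(pi/83)/(cos(pi/83) + 1).
ϑ(G) ≈ 41.485132588.
Lovász sandwich 41 ≤ 83*cos(pi/83)/(cos(pi/83) + 1) ≤ 42: both strict.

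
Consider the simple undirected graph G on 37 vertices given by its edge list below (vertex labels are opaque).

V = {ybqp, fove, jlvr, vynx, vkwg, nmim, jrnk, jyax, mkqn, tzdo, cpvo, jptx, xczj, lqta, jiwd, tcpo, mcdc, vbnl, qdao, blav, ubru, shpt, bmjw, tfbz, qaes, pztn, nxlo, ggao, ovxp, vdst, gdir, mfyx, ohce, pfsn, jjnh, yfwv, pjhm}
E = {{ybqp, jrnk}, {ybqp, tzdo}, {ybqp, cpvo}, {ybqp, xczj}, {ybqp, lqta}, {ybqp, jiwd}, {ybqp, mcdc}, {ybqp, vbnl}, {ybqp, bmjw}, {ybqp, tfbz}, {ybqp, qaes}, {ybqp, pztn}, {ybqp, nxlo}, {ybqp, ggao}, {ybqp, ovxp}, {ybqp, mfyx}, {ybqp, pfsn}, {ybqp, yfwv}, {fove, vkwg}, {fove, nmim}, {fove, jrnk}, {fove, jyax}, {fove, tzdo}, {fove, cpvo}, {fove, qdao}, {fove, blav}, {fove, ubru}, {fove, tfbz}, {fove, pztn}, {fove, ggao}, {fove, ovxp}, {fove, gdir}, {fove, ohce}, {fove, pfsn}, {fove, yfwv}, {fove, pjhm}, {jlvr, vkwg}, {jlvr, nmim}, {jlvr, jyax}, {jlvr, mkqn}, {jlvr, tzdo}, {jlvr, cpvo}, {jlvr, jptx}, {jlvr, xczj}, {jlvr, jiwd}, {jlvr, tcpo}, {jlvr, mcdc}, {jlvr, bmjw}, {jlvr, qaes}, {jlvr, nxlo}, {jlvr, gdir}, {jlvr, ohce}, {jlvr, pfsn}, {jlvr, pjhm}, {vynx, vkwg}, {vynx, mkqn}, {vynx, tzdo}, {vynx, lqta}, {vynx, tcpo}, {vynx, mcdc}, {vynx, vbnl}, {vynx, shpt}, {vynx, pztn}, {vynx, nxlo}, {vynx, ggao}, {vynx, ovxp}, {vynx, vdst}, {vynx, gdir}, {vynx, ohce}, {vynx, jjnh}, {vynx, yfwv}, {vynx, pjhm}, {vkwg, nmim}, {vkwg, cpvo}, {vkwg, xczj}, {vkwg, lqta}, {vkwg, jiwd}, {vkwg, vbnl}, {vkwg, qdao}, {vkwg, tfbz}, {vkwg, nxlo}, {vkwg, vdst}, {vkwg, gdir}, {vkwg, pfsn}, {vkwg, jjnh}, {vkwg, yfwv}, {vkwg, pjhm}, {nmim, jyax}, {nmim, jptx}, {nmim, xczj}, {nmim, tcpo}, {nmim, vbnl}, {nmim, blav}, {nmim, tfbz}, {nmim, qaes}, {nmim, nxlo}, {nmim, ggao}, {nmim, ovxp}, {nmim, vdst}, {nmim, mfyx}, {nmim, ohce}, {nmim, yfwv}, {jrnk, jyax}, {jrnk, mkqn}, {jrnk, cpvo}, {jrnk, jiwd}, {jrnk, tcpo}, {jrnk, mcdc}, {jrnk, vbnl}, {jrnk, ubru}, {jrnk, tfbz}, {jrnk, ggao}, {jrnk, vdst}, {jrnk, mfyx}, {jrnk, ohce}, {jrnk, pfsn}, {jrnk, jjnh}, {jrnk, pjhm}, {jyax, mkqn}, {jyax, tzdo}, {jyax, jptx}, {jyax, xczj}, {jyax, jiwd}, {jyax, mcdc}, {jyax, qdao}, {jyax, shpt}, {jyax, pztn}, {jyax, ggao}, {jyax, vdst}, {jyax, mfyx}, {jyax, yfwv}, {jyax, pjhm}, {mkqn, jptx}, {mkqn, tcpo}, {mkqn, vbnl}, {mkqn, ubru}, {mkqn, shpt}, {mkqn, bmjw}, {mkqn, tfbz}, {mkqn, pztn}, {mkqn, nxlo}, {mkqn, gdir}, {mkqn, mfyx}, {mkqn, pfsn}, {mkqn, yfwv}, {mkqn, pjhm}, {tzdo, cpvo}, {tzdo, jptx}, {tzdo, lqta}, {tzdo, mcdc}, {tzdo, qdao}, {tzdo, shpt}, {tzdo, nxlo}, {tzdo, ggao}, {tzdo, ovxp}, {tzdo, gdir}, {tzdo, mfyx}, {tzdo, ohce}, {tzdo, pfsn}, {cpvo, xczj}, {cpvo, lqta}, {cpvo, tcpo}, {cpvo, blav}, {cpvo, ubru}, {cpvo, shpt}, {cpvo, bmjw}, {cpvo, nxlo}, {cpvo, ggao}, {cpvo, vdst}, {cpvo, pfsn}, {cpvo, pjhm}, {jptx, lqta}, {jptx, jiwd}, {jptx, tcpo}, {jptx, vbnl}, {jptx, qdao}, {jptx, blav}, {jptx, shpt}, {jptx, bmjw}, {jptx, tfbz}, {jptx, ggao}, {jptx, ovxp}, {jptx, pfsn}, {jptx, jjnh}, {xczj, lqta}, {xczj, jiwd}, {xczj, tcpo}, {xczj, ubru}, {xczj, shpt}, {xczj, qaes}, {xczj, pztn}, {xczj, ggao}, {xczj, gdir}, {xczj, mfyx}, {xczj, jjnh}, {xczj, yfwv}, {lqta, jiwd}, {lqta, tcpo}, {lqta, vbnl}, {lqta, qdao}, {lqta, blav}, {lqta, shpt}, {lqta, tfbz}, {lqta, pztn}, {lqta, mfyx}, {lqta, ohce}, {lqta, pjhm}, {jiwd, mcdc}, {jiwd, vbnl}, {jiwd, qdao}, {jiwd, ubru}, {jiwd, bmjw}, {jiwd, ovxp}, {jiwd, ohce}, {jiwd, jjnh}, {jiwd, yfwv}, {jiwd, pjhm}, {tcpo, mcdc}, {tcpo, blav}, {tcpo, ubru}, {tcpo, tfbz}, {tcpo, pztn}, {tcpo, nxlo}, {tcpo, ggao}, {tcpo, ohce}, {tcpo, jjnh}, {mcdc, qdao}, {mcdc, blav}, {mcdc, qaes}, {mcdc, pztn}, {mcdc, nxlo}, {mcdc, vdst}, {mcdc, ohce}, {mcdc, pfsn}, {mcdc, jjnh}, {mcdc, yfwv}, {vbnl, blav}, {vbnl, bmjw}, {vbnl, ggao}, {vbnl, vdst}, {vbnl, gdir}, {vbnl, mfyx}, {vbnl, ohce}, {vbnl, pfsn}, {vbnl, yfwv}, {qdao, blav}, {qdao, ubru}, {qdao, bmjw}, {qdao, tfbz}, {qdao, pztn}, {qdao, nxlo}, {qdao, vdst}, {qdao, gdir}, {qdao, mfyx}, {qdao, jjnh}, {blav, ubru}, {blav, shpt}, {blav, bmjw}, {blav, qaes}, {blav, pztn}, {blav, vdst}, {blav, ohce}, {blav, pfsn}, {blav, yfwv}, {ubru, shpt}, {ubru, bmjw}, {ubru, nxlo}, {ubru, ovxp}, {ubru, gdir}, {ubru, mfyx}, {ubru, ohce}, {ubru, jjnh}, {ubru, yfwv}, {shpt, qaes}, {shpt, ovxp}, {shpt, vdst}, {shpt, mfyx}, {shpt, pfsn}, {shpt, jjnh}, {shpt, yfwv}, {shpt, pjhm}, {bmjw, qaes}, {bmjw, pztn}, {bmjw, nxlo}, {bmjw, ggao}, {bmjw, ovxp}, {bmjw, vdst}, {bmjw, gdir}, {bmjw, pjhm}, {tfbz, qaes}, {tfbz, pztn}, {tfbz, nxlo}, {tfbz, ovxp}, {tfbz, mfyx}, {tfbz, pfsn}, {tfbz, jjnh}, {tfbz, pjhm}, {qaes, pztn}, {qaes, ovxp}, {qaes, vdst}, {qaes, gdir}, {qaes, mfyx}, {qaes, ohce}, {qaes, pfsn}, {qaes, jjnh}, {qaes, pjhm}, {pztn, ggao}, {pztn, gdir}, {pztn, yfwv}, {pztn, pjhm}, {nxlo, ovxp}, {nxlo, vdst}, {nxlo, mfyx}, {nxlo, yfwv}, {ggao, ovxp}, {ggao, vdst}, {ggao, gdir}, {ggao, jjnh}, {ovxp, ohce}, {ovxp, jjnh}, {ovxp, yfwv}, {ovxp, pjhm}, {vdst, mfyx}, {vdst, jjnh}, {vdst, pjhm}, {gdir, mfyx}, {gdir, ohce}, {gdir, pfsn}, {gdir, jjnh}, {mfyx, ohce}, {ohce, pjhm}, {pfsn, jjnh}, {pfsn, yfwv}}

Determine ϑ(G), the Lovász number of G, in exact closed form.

sqrt(37)

N(bmjw) = {ybqp, jlvr, mkqn, cpvo, jptx, jiwd, vbnl, qdao, blav, ubru, qaes, pztn, nxlo, ggao, ovxp, vdst, gdir, pjhm}, |N(bmjw)| = 18.
Vertex fove has 18 neighbors: vkwg, nmim, jrnk, jyax, tzdo, cpvo, qdao, blav, ubru, tfbz, pztn, ggao, ovxp, gdir, ohce, pfsn, yfwv, pjhm.
N(mfyx) = {ybqp, nmim, jrnk, jyax, mkqn, tzdo, xczj, lqta, vbnl, qdao, ubru, shpt, tfbz, qaes, nxlo, vdst, gdir, ohce}, |N(mfyx)| = 18.
deg(lqta) = 18; N(lqta) = {ybqp, vynx, vkwg, tzdo, cpvo, jptx, xczj, jiwd, tcpo, vbnl, qdao, blav, shpt, tfbz, pztn, mfyx, ohce, pjhm}.
deg(v) = 18 for all v (|V|=37); Paley(37): SR with (k,λ,μ)=(18,8,9).
spec(A) ≈ [18.0, 2.541, -3.541] (distinct, 3 d.p.).
Lovász (edge-transitive): ϑ = −37·(-sqrt(37)/2 - 1/2)/((18)−(-sqrt(37)/2 - 1/2)) = sqrt(37).
= 6.08276… (decimal).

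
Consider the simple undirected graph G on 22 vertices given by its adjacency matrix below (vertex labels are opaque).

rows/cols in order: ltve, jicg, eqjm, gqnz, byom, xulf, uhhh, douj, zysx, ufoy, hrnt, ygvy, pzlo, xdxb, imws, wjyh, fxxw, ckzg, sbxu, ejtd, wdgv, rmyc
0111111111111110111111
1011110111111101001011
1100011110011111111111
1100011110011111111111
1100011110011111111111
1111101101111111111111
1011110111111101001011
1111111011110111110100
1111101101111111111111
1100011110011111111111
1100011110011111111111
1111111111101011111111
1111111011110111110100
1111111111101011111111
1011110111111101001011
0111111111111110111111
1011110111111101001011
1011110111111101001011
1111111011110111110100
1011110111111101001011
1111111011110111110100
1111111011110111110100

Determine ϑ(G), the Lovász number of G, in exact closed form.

deg(ejtd) = 16; N(ejtd) = {ltve, eqjm, gqnz, byom, xulf, douj, zysx, ufoy, hrnt, ygvy, pzlo, xdxb, wjyh, sbxu, wdgv, rmyc}.
deg(zysx) = 20; N(zysx) = {ltve, jicg, eqjm, gqnz, byom, uhhh, douj, ufoy, hrnt, ygvy, pzlo, xdxb, imws, wjyh, fxxw, ckzg, sbxu, ejtd, wdgv, rmyc}.
Vertex douj has 17 neighbors: ltve, jicg, eqjm, gqnz, byom, xulf, uhhh, zysx, ufoy, hrnt, ygvy, xdxb, imws, wjyh, fxxw, ckzg, ejtd.
deg(ufoy) = 17; N(ufoy) = {ltve, jicg, xulf, uhhh, douj, zysx, ygvy, pzlo, xdxb, imws, wjyh, fxxw, ckzg, sbxu, ejtd, wdgv, rmyc}.
Complete multipartite on [6, 5, 5, 2, 2, 2]: sandwich collapses at ϑ=6.
= 6.00000000… (decimal).
Sandwich: α(G)=6 ≤ ϑ(G)=6 ≤ χ(Ḡ)=6 (collapsed).

6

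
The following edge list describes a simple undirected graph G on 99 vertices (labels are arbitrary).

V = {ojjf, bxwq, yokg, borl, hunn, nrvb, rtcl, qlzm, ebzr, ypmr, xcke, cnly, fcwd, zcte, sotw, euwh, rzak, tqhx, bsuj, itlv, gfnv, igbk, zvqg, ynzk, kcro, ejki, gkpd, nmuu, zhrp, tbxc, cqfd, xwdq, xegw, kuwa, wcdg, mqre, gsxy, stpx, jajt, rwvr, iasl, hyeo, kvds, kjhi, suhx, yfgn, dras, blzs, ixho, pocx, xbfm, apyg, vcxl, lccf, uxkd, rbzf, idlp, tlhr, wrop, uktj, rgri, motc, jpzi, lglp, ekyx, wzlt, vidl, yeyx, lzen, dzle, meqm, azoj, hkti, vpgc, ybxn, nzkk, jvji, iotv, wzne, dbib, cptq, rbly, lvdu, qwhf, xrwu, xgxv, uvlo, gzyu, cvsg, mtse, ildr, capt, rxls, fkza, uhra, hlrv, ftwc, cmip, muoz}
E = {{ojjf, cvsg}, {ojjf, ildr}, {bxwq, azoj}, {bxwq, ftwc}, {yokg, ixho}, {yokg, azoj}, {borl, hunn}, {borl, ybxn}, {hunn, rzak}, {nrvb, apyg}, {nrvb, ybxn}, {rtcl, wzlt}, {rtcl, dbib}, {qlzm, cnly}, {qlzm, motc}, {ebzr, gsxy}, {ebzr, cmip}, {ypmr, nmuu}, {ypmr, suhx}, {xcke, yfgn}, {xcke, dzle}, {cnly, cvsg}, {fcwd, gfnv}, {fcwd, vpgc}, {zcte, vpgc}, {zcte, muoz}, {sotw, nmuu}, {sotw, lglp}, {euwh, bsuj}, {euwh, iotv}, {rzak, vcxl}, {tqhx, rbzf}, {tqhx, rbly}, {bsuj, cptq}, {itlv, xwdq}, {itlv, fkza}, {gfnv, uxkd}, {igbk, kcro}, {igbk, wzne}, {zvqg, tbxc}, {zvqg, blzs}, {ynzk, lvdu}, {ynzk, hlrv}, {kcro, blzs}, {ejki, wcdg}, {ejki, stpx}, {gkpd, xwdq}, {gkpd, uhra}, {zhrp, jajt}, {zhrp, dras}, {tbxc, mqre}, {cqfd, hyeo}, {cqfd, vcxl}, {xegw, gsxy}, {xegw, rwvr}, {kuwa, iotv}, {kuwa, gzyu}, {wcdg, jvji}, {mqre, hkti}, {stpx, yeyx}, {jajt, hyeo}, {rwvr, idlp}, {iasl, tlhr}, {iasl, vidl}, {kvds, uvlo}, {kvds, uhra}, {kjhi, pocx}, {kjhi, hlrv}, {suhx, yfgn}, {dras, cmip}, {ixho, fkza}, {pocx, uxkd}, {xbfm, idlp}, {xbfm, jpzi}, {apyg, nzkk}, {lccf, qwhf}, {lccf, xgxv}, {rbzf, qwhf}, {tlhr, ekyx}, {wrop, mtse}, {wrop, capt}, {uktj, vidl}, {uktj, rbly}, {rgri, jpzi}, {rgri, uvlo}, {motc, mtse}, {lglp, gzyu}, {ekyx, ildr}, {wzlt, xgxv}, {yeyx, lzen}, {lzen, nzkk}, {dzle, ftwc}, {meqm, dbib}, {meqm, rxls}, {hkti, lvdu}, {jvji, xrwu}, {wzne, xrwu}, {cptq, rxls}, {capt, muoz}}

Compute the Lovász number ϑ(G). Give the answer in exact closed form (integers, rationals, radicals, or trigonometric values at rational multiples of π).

Vertex rbzf has 2 neighbors: tqhx, qwhf.
N(yeyx) = {stpx, lzen}, |N(yeyx)| = 2.
Vertex hlrv has 2 neighbors: ynzk, kjhi.
Vertex muoz has 2 neighbors: zcte, capt.
99-vertex 2-regular graph: a single 99-cycle (edge-transitive).
The 50 distinct eigenvalues: [2.0, 1.996, 1.984, 1.964, 1.936, 1.9, 1.857, 1.806, 1.748, 1.683, 1.611, 1.532, 1.447, 1.357, 1.261, 1.16, 1.054, 0.945, 0.831, 0.714, 0.594, 0.472, 0.347, 0.222, 0.095, -0.032, -0.158, -0.285, -0.41, -0.533, -0.654, -0.773, -0.888, -1.0, -1.108, -1.211, -1.31, -1.403, -1.491, -1.572, -1.647, -1.716, -1.778, -1.832, -1.879, -1.919, -1.951, -1.975, -1.991, -1.999].
With N=99: ϑ(G) = 99·(-(-1)*2*cos(pi/99))/(2−(-2*cos(pi/99))) = 99*cos(pi/99)/(cos(pi/99) + 1).
ϑ(G) ≈ 49.48753629.
49 ≤ 99*cos(pi/99)/(cos(pi/99) + 1) ≤ 50: both strict.

99*cos(pi/99)/(cos(pi/99) + 1)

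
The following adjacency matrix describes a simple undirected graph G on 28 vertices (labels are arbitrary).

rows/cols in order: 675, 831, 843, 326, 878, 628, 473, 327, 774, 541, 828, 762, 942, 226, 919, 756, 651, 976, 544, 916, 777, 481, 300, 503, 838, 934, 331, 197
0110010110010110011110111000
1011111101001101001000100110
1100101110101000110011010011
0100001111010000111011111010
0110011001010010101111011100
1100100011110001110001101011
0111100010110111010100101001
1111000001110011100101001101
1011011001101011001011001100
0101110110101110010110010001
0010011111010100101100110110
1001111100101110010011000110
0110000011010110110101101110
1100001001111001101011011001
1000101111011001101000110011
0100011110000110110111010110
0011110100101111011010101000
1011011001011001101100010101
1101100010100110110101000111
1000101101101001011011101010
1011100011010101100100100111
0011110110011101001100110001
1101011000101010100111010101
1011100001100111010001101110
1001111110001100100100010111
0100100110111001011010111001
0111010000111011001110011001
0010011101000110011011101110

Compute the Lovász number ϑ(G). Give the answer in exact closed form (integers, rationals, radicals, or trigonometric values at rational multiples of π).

Vertex 197 has 15 neighbors: 843, 628, 473, 327, 541, 226, 919, 976, 544, 777, 481, 300, 838, 934, 331.
deg(916) = 15; N(916) = {675, 878, 473, 327, 541, 828, 942, 756, 976, 544, 777, 481, 300, 838, 331}.
N(976) = {675, 843, 326, 628, 473, 541, 762, 942, 756, 651, 544, 916, 503, 934, 197}, |N(976)| = 15.
deg(327) = 15; N(327) = {675, 831, 843, 326, 541, 828, 762, 919, 756, 651, 916, 481, 838, 934, 197}.
15-regular, N=28; Kneser-type, 2-subsets of [8].
spec(A) ≈ [15.0, 1.0, -5.0] (distinct, 4 d.p.).
Lovász (edge-transitive): ϑ = −28·(-5)/((15)−(-5)) = 7.
ϑ(G) ≈ 7.000000.

7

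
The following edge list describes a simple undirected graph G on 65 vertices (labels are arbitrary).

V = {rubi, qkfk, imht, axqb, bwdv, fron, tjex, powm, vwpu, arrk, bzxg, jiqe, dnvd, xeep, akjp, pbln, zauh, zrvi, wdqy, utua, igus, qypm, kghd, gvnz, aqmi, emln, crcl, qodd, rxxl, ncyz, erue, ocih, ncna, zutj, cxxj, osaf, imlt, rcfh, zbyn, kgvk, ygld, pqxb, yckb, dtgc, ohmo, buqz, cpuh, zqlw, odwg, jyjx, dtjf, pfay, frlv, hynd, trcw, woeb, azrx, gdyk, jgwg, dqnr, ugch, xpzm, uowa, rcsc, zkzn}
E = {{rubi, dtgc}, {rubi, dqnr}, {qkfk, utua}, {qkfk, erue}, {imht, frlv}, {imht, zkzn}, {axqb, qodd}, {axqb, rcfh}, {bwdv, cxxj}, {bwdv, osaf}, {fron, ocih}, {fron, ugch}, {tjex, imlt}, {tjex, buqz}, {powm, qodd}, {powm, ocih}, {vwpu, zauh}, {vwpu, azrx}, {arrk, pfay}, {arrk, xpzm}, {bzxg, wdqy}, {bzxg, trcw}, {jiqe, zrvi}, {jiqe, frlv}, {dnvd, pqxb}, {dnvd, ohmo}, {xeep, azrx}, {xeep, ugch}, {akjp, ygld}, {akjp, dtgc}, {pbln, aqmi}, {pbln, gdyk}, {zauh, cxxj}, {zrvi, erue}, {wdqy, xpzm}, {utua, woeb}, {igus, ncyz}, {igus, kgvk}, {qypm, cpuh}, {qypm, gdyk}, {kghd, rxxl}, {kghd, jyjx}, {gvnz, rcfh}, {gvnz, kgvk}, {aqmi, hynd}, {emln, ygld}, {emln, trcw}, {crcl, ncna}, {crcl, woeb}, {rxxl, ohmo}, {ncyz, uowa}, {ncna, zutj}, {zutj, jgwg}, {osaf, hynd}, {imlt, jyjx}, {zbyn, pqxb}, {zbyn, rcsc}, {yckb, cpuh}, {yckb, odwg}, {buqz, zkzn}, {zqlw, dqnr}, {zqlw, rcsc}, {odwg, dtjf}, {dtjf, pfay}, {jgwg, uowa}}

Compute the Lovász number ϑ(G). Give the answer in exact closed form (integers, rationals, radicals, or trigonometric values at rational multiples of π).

65*cos(pi/65)/(cos(pi/65) + 1)

N(igus) = {ncyz, kgvk}, |N(igus)| = 2.
N(hynd) = {aqmi, osaf}, |N(hynd)| = 2.
Vertex zkzn has 2 neighbors: imht, buqz.
deg(rubi) = 2; N(rubi) = {dtgc, dqnr}.
65-vertex 2-regular graph: a single 65-cycle (edge-transitive).
Distinct eigenvalues (to 5 d.p.): [2.0, 1.99066, 1.96274, 1.91649, 1.85235, 1.77091, 1.67294, 1.55935, 1.4312, 1.28968, 1.13613, 0.97197, 0.79873, 0.61803, 0.43157, 0.24107, 0.04833, -0.14487, -0.33671, -0.52541, -0.70921, -0.88638, -1.05528, -1.21433, -1.36203, -1.49702, -1.61803, -1.72394, -1.81375, -1.88662, -1.94188, -1.97901, -1.99766].
Lovász: ϑ = −65(-2*cos(pi/65))/(2+-(-1)*2*cos(pi/65)) = 65*cos(pi/65)/(cos(pi/65) + 1).
ϑ(G) ≈ 32.48101.
Sandwich: α(G)=32 ≤ ϑ(G)=65*cos(pi/65)/(cos(pi/65) + 1) ≤ χ(Ḡ)=33 (both strict).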